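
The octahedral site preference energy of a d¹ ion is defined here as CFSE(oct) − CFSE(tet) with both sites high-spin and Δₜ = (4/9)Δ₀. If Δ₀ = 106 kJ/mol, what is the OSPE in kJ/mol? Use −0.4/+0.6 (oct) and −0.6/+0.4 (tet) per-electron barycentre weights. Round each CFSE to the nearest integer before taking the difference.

In an octahedral site d¹ (HS) is t2g^1 e_g^0, giving CFSE(oct) = -0.4Δ₀ = -42 kJ/mol.
Tetrahedral e^1 t2^0 gives -0.6Δₜ = -0.6 × (4/9) × 106 = -28 kJ/mol.
OSPE = -42 − (-28) = -14 kJ/mol.

-14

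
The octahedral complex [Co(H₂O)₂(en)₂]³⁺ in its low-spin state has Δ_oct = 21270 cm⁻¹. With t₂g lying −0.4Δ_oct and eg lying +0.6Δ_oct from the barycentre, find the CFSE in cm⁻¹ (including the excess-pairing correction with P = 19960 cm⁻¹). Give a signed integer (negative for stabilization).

Ligand charges: 2×(+0) from H₂O and 2×(+0) from en sum to +0; with overall charge +3, Co is +3.
Group 9 minus oxidation state +3 gives a d⁶ configuration for Co³⁺.
Configuration: t₂g⁶ eg⁰.
Orbital CFSE = 6(-0.4) + 0(0.6) = -2.4Δ_oct = -2.4 × 21270 = -51048 cm⁻¹.
Relative to high-spin t₂g⁴ eg² (1 paired), the low-spin configuration has 2 additional pairs, contributing +2 × 19960 = +39920 cm⁻¹.
Combining: -51048 + 39920 = -11128 cm⁻¹.

-11128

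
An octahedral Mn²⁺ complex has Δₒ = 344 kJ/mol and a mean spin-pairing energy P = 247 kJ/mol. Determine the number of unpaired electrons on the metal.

Mn sits in group 7; removing 2 electrons leaves Mn²⁺ with 7 − 2 = 5 d electrons.
With Δₒ > P the complex is low-spin.
Configuration: t2g^5 e_g^0.
Unpaired electrons: 1.

1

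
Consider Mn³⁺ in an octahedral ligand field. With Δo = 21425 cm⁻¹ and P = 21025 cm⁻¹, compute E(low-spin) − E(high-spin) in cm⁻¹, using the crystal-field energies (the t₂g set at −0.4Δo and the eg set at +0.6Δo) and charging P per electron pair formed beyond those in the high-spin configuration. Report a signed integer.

Mn is in group 7, so Mn³⁺ is d⁴ (7 − 3 = 4).
In the high-spin limit (t₂g³ eg¹) the orbital term is -0.6Δo = -12855 cm⁻¹, with no excess pairing.
Low-spin: t₂g⁴ eg⁰, orbital CFSE = -1.6Δo = -34280 cm⁻¹; plus 1 excess pair × P = +21025 cm⁻¹; total -13255 cm⁻¹.
The difference is -13255 − (-12855) = -400 cm⁻¹, so low-spin lies lower.

-400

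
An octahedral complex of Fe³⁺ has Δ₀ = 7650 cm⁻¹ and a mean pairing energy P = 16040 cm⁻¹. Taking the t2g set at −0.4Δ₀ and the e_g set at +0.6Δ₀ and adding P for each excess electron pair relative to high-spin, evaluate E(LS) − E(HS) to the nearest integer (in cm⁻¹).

Group 8 minus oxidation state +3 gives a d⁵ configuration for Fe³⁺.
High-spin d⁵ fills as t2g^3 e_g^2 with CFSE 3(−0.4) + 2(+0.6) = 0.0Δ₀ = 0 cm⁻¹.
Low-spin: t2g^5 e_g^0, orbital CFSE = -2.0Δ₀ = -15300 cm⁻¹; plus 2 excess pairs × P = +32080 cm⁻¹; total 16780 cm⁻¹.
The difference is 16780 − (0) = 16780 cm⁻¹, so high-spin lies lower.

16780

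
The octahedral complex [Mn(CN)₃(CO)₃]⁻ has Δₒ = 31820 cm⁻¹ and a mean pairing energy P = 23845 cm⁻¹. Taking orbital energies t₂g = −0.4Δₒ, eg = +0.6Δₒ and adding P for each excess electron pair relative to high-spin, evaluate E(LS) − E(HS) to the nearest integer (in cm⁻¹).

-15950

Ligand charges: 3×(-1) from CN⁻ and 3×(+0) from CO sum to -3; with overall charge -1, Mn is +2.
Group 7 minus oxidation state +2 gives a d⁵ configuration for Mn²⁺.
High-spin d⁵ fills as t₂g³ eg² with CFSE 3(−0.4) + 2(+0.6) = 0.0Δₒ = 0 cm⁻¹.
Low-spin: t₂g⁵ eg⁰, orbital CFSE = -2.0Δₒ = -63640 cm⁻¹; plus 2 excess pairs × P = +47690 cm⁻¹; total -15950 cm⁻¹.
E(LS) − E(HS) = -15950 − (0) = -15950 cm⁻¹.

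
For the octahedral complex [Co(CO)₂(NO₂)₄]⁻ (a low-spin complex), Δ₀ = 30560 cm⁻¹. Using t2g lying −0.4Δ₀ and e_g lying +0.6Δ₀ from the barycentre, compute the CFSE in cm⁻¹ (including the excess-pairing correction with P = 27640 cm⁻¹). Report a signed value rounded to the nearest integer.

Ligand charges: 2×(+0) from CO and 4×(-1) from NO₂⁻ sum to -4; with overall charge -1, Co is +3.
Co is in group 9, so Co³⁺ is d⁶ (9 − 3 = 6).
Configuration: t2g^6 e_g^0.
The orbital stabilization is -2.4Δ₀ = -2.4 × 30560 = -73344 cm⁻¹.
High-spin d⁶ would be t2g^4 e_g^2 with 1 pair; low-spin has 3, so 2 excess pairs cost +2P = +55280 cm⁻¹.
Combining: -73344 + 55280 = -18064 cm⁻¹.

-18064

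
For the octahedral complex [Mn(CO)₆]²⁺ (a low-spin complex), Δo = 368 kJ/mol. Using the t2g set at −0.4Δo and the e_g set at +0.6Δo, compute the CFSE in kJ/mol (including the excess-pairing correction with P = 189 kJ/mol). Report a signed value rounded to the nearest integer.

CO is neutral, so the +2 overall charge sits on Mn: oxidation state +2.
Group 7 minus oxidation state +2 gives a d⁵ configuration for Mn²⁺.
Configuration: t2g^5 e_g^0.
CFSE(orbital) = 5×(-0.4Δo) + 0×(0.6Δo) = -2.0Δo; with Δo = 368 kJ/mol that is -736 kJ/mol.
High-spin d⁵ would be t2g^3 e_g^2 with 0 pairs; low-spin has 2, so 2 excess pairs cost +2P = +378 kJ/mol.
Net CFSE = -736 + 378 = -358 kJ/mol.

-358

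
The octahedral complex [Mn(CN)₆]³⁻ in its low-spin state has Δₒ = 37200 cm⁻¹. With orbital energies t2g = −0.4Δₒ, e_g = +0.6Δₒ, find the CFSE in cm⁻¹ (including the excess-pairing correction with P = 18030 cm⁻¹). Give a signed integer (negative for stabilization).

-41490

Each CN⁻ contributes -1; 6 × (-1) = -6. With overall charge -3, Mn is in the +3 oxidation state.
Mn sits in group 7; removing 3 electrons leaves Mn³⁺ with 7 − 3 = 4 d electrons.
Configuration: t2g^4 e_g^0.
CFSE(orbital) = 4×(-0.4Δₒ) + 0×(0.6Δₒ) = -1.6Δₒ; with Δₒ = 37200 cm⁻¹ that is -59520 cm⁻¹.
Pairing penalty: 1 pair vs 0 in the high-spin reference → 1 extra × P = 18030 cm⁻¹.
Combining: -59520 + 18030 = -41490 cm⁻¹.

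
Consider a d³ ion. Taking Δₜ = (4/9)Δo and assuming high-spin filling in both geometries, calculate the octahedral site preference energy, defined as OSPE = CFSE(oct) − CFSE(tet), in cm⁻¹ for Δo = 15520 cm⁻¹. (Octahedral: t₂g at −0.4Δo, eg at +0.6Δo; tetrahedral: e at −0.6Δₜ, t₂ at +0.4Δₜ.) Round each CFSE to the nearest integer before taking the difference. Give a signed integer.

Octahedral (high-spin): t2g^3 e_g^0, CFSE = 3(−0.4) + 0(+0.6) = -1.2Δo = -1.2 × 15520 = -18624 cm⁻¹.
In a tetrahedral site the filling is e^2 t2^1: CFSE(tet) = -0.8Δₜ = -0.8 × (4/9)(15520) = -5518 cm⁻¹.
OSPE = CFSE(oct) − CFSE(tet) = -18624 − (-5518) = -13106 cm⁻¹.

-13106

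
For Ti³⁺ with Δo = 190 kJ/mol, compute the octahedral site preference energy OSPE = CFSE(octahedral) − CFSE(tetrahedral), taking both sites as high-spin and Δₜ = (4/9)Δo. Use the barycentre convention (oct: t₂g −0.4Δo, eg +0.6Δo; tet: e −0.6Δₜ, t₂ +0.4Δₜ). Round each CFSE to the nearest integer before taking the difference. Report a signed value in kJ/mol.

-25

Ti³⁺: group 4, so d-count = 4 − 3 = 1.
Octahedral high-spin t₂g¹ eg⁰: CFSE = -0.4 × 190 = -76 kJ/mol.
Tetrahedral: e¹ t₂⁰, CFSE = 1(−0.6) + 0(+0.4) = -0.6Δₜ = -0.6 × (4/9) × 190 = -51 kJ/mol.
OSPE = CFSE(oct) − CFSE(tet) = -76 − (-51) = -25 kJ/mol.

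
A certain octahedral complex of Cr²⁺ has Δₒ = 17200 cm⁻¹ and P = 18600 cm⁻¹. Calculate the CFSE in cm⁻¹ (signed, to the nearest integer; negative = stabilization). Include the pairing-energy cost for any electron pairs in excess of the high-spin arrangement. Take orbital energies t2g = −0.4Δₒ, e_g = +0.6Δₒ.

-10320

Cr is in group 6, so Cr²⁺ is d⁴ (6 − 2 = 4).
Δₒ < P, so pairing is avoided: the ground state is high-spin.
Configuration: t2g^3 e_g^1.
Orbital CFSE = -0.6Δₒ = -0.6 × 17200 = -10320 cm⁻¹.
High-spin has no excess pairs, so no pairing correction applies.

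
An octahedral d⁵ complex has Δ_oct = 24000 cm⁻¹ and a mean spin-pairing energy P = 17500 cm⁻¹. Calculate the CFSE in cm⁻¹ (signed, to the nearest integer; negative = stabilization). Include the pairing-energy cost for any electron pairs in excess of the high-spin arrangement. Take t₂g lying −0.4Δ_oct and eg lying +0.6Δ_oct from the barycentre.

Δ_oct > P, so pairing is preferred: the ground state is low-spin.
That gives t₂g⁵ eg⁰.
Orbital CFSE = -2.0Δ_oct = -2.0 × 24000 = -48000 cm⁻¹.
Excess pairs vs high-spin: 2 − 0 = 2; pairing cost = +35000 cm⁻¹.
Net CFSE = -48000 + 35000 = -13000 cm⁻¹.

-13000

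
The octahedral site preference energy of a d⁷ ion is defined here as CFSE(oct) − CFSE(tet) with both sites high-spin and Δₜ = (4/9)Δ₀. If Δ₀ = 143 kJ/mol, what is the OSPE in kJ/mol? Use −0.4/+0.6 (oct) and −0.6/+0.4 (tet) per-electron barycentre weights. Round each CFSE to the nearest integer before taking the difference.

Octahedral (high-spin): t₂g⁵ eg², CFSE = 5(−0.4) + 2(+0.6) = -0.8Δ₀ = -0.8 × 143 = -114 kJ/mol.
Tetrahedral e⁴ t₂³ gives -1.2Δₜ = -1.2 × (4/9) × 143 = -76 kJ/mol.
OSPE = -114 − (-76) = -38 kJ/mol.

-38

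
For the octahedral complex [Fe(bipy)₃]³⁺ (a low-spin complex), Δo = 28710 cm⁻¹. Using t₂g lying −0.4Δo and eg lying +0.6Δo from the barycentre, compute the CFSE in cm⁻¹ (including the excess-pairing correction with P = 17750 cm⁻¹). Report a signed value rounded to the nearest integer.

-21920

bipy is neutral, so the +3 overall charge sits on Fe: oxidation state +3.
Fe³⁺: group 8, so d-count = 8 − 3 = 5.
Electron filling gives t₂g⁵ eg⁰.
Orbital CFSE = 5(-0.4) + 0(0.6) = -2.0Δo = -2.0 × 28710 = -57420 cm⁻¹.
Relative to high-spin t₂g³ eg² (0 paired), the low-spin configuration has 2 additional pairs, contributing +2 × 17750 = +35500 cm⁻¹.
Combining: -57420 + 35500 = -21920 cm⁻¹.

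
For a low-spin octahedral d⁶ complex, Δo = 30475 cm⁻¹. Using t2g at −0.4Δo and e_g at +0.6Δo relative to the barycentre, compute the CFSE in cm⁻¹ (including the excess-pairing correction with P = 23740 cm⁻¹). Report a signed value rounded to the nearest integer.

-25660

Configuration: t2g^6 e_g^0.
CFSE(orbital) = 6×(-0.4Δo) + 0×(0.6Δo) = -2.4Δo; with Δo = 30475 cm⁻¹ that is -73140 cm⁻¹.
Pairing penalty: 3 pairs vs 1 in the high-spin reference → 2 extra × P = 47480 cm⁻¹.
Overall CFSE = -73140 + 47480 = -25660 cm⁻¹.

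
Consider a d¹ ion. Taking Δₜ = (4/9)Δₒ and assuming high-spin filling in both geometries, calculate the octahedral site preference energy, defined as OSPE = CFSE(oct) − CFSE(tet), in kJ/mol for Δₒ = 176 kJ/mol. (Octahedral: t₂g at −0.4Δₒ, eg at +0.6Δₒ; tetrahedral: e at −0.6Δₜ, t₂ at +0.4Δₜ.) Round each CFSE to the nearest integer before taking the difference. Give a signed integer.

-23

Octahedral (high-spin): t₂g¹ eg⁰, CFSE = 1(−0.4) + 0(+0.6) = -0.4Δₒ = -0.4 × 176 = -70 kJ/mol.
Tetrahedral e¹ t₂⁰ gives -0.6Δₜ = -0.6 × (4/9) × 176 = -47 kJ/mol.
OSPE = CFSE(oct) − CFSE(tet) = -70 − (-47) = -23 kJ/mol.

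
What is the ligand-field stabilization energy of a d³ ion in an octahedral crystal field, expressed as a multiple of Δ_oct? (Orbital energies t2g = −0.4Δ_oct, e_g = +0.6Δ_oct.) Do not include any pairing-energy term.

For octahedral d³ the high- and low-spin configurations coincide.
Configuration: t2g^3 e_g^0.
CFSE = 3(-0.4Δ_oct) + 0(0.6Δ_oct) = -1.2Δ_oct + 0.0Δ_oct = -1.2Δ_oct.

-1.2 Δ_oct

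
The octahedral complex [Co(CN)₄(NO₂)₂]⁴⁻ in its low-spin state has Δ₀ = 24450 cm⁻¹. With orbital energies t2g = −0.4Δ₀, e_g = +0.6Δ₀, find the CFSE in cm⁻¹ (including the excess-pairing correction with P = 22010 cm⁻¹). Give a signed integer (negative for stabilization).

Ligand charges: 4×(-1) from CN⁻ and 2×(-1) from NO₂⁻ sum to -6; with overall charge -4, Co is +2.
Co sits in group 9; removing 2 electrons leaves Co²⁺ with 9 − 2 = 7 d electrons.
Electron filling gives t2g^6 e_g^1.
The orbital stabilization is -1.8Δ₀ = -1.8 × 24450 = -44010 cm⁻¹.
Pairing penalty: 3 pairs vs 2 in the high-spin reference → 1 extra × P = 22010 cm⁻¹.
Combining: -44010 + 22010 = -22000 cm⁻¹.

-22000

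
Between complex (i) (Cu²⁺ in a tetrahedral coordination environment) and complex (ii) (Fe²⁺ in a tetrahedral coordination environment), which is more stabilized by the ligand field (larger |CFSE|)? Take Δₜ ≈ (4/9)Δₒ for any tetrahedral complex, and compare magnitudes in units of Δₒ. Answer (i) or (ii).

(i): Cu is in group 11, so Cu²⁺ is d⁹ (11 − 2 = 9); Tetrahedral splitting is small, so the complex is high-spin; e⁴ t₂⁵, CFSE = -0.4Δₜ ≈ -0.18Δₒ.
(ii): Fe is in group 8, so Fe²⁺ is d⁶ (8 − 2 = 6); Tetrahedral fields are weak (Δₜ ≈ 4/9 Δₒ), so electrons fill high-spin; e^3 t2^3, CFSE = -0.6Δₜ ≈ -0.27Δₒ.
So (ii) has the larger |CFSE|.

(ii)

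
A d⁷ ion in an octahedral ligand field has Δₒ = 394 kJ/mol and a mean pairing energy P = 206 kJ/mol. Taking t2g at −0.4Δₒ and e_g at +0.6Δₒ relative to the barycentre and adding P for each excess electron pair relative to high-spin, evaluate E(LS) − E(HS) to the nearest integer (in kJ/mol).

-188

In the high-spin limit (t2g^5 e_g^2) the orbital term is -0.8Δₒ = -315 kJ/mol, with no excess pairing.
Low-spin: t2g^6 e_g^1, orbital CFSE = -1.8Δₒ = -709 kJ/mol; plus 1 excess pair × P = +206 kJ/mol; total -503 kJ/mol.
Thus E(LS) − E(HS) = -188 kJ/mol.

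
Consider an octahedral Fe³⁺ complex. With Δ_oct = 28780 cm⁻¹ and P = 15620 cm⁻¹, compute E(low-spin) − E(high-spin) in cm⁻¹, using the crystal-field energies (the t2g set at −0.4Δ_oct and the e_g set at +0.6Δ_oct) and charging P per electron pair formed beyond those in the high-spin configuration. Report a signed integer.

-26320

Fe sits in group 8; removing 3 electrons leaves Fe³⁺ with 8 − 3 = 5 d electrons.
High-spin d⁵ fills as t2g^3 e_g^2 with CFSE 3(−0.4) + 2(+0.6) = 0.0Δ_oct = 0 cm⁻¹.
For low-spin the configuration is t2g^5 e_g^0: orbital energy -2.0 × 28780 = -57560 cm⁻¹, and 2 additional pairs relative to high-spin add 31240 cm⁻¹, giving -26320 cm⁻¹.
E(LS) − E(HS) = -26320 − (0) = -26320 cm⁻¹.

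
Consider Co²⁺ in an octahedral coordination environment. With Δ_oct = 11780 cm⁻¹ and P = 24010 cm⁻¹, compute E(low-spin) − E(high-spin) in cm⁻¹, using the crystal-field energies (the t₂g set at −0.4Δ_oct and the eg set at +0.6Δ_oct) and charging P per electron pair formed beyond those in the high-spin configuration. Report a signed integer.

12230

Co sits in group 9; removing 2 electrons leaves Co²⁺ with 9 − 2 = 7 d electrons.
High-spin: t₂g⁵ eg², CFSE = -0.8Δ_oct = -9424 cm⁻¹.
Low-spin: t₂g⁶ eg¹, orbital CFSE = -1.8Δ_oct = -21204 cm⁻¹; plus 1 excess pair × P = +24010 cm⁻¹; total 2806 cm⁻¹.
Thus E(LS) − E(HS) = 12230 cm⁻¹.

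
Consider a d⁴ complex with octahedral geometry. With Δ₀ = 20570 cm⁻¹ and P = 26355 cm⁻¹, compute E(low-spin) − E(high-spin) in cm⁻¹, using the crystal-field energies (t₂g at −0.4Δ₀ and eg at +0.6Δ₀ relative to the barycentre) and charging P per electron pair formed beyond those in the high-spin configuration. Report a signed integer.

5785

High-spin d⁴ fills as t₂g³ eg¹ with CFSE 3(−0.4) + 1(+0.6) = -0.6Δ₀ = -12342 cm⁻¹.
Low-spin: t₂g⁴ eg⁰, orbital CFSE = -1.6Δ₀ = -32912 cm⁻¹; plus 1 excess pair × P = +26355 cm⁻¹; total -6557 cm⁻¹.
Thus E(LS) − E(HS) = 5785 cm⁻¹.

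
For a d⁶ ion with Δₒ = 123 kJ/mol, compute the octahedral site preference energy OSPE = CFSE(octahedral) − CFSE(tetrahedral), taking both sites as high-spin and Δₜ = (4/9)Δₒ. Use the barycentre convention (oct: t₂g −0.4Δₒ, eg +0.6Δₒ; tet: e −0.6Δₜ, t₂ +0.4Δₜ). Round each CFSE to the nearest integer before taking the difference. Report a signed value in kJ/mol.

-16

Octahedral high-spin t₂g⁴ eg²: CFSE = -0.4 × 123 = -49 kJ/mol.
Tetrahedral e³ t₂³ gives -0.6Δₜ = -0.6 × (4/9) × 123 = -33 kJ/mol.
Subtracting, OSPE = -49 − (-33) = -16 kJ/mol.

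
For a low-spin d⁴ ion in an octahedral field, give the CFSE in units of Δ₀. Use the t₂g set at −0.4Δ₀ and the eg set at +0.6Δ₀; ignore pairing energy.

-1.6 Δ₀

Configuration: t₂g⁴ eg⁰.
CFSE = 4(-0.4Δ₀) + 0(0.6Δ₀) = -1.6Δ₀ + 0.0Δ₀ = -1.6Δ₀.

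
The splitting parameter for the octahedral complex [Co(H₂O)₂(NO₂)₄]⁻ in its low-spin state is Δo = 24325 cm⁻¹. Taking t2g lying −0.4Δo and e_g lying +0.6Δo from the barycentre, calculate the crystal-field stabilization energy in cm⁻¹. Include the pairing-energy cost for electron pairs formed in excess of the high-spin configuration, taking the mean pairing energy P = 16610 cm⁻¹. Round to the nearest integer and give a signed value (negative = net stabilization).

Ligand charges: 2×(+0) from H₂O and 4×(-1) from NO₂⁻ sum to -4; with overall charge -1, Co is +3.
Co³⁺: group 9, so d-count = 9 − 3 = 6.
Configuration: t2g^6 e_g^0.
CFSE(orbital) = 6×(-0.4Δo) + 0×(0.6Δo) = -2.4Δo; with Δo = 24325 cm⁻¹ that is -58380 cm⁻¹.
Pairing penalty: 3 pairs vs 1 in the high-spin reference → 2 extra × P = 33220 cm⁻¹.
Net CFSE = -58380 + 33220 = -25160 cm⁻¹.

-25160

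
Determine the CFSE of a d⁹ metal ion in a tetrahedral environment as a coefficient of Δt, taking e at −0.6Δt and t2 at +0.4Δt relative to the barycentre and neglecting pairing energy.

With tetrahedral geometry the complex is necessarily high-spin.
Configuration: e^4 t2^5.
CFSE = 4(-0.6Δt) + 5(0.4Δt) = -2.4Δt + 2.0Δt = -0.4Δt.

-0.4 Δt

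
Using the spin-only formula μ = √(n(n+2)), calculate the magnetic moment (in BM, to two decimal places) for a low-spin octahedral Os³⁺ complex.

Os sits in group 8; removing 3 electrons leaves Os³⁺ with 8 − 3 = 5 d electrons.
Configuration: t₂g⁵ eg⁰ → 1 unpaired electron.
μ(spin-only) = √[1(1+2)] = √3 ≈ 1.73 BM.

1.73 BM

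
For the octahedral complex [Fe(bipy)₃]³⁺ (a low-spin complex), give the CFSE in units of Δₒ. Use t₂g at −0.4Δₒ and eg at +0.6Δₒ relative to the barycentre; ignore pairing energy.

-2.0 Δₒ

bipy is neutral, so the +3 overall charge sits on Fe: oxidation state +3.
Fe sits in group 8; removing 3 electrons leaves Fe³⁺ with 8 − 3 = 5 d electrons.
Configuration: t₂g⁵ eg⁰.
CFSE = 5(-0.4Δₒ) + 0(0.6Δₒ) = -2.0Δₒ + 0.0Δₒ = -2.0Δₒ.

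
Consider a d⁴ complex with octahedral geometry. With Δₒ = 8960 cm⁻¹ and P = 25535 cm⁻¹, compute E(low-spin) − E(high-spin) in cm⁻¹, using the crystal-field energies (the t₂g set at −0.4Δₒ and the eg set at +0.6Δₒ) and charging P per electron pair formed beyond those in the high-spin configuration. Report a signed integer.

In the high-spin limit (t₂g³ eg¹) the orbital term is -0.6Δₒ = -5376 cm⁻¹, with no excess pairing.
For low-spin the configuration is t₂g⁴ eg⁰: orbital energy -1.6 × 8960 = -14336 cm⁻¹, and 1 additional pair relative to high-spin adds 25535 cm⁻¹, giving 11199 cm⁻¹.
E(LS) − E(HS) = 11199 − (-5376) = 16575 cm⁻¹.

16575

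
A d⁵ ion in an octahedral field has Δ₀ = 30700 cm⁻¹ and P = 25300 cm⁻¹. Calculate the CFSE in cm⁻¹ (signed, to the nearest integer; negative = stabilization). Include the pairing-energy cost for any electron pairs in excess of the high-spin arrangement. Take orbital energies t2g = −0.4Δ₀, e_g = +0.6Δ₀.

-10800

Δ₀ > P, so pairing is preferred: the ground state is low-spin.
Filling d⁵ accordingly: t2g^5 e_g^0.
Orbital CFSE = -2.0Δ₀ = -2.0 × 30700 = -61400 cm⁻¹.
Excess pairs vs high-spin: 2 − 0 = 2; pairing cost = +50600 cm⁻¹.
Net CFSE = -61400 + 50600 = -10800 cm⁻¹.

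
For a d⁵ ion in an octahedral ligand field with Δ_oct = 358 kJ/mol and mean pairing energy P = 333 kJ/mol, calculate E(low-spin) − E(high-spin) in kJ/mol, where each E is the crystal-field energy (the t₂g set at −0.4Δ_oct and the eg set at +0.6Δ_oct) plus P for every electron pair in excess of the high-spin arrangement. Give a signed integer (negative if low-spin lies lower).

High-spin d⁵ fills as t₂g³ eg² with CFSE 3(−0.4) + 2(+0.6) = 0.0Δ_oct = 0 kJ/mol.
For low-spin the configuration is t₂g⁵ eg⁰: orbital energy -2.0 × 358 = -716 kJ/mol, and 2 additional pairs relative to high-spin add 666 kJ/mol, giving -50 kJ/mol.
Thus E(LS) − E(HS) = -50 kJ/mol.

-50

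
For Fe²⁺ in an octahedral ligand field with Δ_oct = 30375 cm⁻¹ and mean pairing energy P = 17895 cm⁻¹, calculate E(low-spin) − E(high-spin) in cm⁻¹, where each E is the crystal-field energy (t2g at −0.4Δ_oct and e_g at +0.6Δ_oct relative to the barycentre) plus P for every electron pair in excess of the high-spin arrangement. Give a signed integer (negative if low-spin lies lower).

Fe is in group 8, so Fe²⁺ is d⁶ (8 − 2 = 6).
High-spin d⁶ fills as t2g^4 e_g^2 with CFSE 4(−0.4) + 2(+0.6) = -0.4Δ_oct = -12150 cm⁻¹.
For low-spin the configuration is t2g^6 e_g^0: orbital energy -2.4 × 30375 = -72900 cm⁻¹, and 2 additional pairs relative to high-spin add 35790 cm⁻¹, giving -37110 cm⁻¹.
The difference is -37110 − (-12150) = -24960 cm⁻¹, so low-spin lies lower.

-24960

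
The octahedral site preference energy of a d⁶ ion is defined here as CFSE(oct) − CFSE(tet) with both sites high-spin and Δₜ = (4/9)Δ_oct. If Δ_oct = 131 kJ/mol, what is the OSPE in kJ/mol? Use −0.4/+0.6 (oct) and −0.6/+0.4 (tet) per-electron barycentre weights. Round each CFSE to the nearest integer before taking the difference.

Octahedral high-spin t₂g⁴ eg²: CFSE = -0.4 × 131 = -52 kJ/mol.
Tetrahedral: e³ t₂³, CFSE = 3(−0.6) + 3(+0.4) = -0.6Δₜ = -0.6 × (4/9) × 131 = -35 kJ/mol.
OSPE = CFSE(oct) − CFSE(tet) = -52 − (-35) = -17 kJ/mol.

-17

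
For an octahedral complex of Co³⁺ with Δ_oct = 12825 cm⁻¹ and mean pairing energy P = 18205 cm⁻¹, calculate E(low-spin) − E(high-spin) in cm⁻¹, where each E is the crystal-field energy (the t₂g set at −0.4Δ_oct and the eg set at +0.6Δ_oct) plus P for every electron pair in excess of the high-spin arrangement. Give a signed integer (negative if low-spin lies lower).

Group 9 minus oxidation state +3 gives a d⁶ configuration for Co³⁺.
High-spin d⁶ fills as t₂g⁴ eg² with CFSE 4(−0.4) + 2(+0.6) = -0.4Δ_oct = -5130 cm⁻¹.
Low-spin: t₂g⁶ eg⁰, orbital CFSE = -2.4Δ_oct = -30780 cm⁻¹; plus 2 excess pairs × P = +36410 cm⁻¹; total 5630 cm⁻¹.
Thus E(LS) − E(HS) = 10760 cm⁻¹.

10760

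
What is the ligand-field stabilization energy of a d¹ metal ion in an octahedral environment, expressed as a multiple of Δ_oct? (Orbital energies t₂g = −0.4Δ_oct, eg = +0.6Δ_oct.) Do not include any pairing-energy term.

-0.4 Δ_oct

For octahedral d¹ the high- and low-spin configurations coincide.
Configuration: t₂g¹ eg⁰.
CFSE = 1(-0.4Δ_oct) + 0(0.6Δ_oct) = -0.4Δ_oct + 0.0Δ_oct = -0.4Δ_oct.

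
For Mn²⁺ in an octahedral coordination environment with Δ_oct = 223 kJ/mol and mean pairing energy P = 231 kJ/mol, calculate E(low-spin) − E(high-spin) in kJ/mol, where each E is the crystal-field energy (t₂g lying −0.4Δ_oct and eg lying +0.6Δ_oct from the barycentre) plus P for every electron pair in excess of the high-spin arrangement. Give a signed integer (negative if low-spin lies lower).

Mn²⁺: group 7, so d-count = 7 − 2 = 5.
High-spin d⁵ fills as t₂g³ eg² with CFSE 3(−0.4) + 2(+0.6) = 0.0Δ_oct = 0 kJ/mol.
Low-spin t₂g⁵ eg⁰ gives -2.0Δ_oct = -446 kJ/mol, but forming 2 extra pairs costs 2P = 462 kJ/mol, so E(LS) = -446 + 462 = 16 kJ/mol.
Thus E(LS) − E(HS) = 16 kJ/mol.

16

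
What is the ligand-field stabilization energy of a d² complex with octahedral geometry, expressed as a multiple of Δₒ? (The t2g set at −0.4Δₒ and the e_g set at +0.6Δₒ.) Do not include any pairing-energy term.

Configuration: t2g^2 e_g^0.
CFSE = 2(-0.4Δₒ) + 0(0.6Δₒ) = -0.8Δₒ + 0.0Δₒ = -0.8Δₒ.

-0.8 Δₒ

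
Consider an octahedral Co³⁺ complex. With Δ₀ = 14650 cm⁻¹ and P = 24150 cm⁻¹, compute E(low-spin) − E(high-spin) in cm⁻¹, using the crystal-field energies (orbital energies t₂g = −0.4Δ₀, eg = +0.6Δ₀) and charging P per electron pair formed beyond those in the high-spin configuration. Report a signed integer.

Co sits in group 9; removing 3 electrons leaves Co³⁺ with 9 − 3 = 6 d electrons.
High-spin d⁶ fills as t₂g⁴ eg² with CFSE 4(−0.4) + 2(+0.6) = -0.4Δ₀ = -5860 cm⁻¹.
For low-spin the configuration is t₂g⁶ eg⁰: orbital energy -2.4 × 14650 = -35160 cm⁻¹, and 2 additional pairs relative to high-spin add 48300 cm⁻¹, giving 13140 cm⁻¹.
The difference is 13140 − (-5860) = 19000 cm⁻¹, so high-spin lies lower.

19000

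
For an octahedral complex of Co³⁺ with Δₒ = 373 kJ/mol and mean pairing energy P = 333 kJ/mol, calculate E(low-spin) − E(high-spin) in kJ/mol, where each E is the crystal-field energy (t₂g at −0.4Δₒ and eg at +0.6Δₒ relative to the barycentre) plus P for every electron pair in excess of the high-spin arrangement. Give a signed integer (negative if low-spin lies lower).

-80

Co sits in group 9; removing 3 electrons leaves Co³⁺ with 9 − 3 = 6 d electrons.
High-spin d⁶ fills as t₂g⁴ eg² with CFSE 4(−0.4) + 2(+0.6) = -0.4Δₒ = -149 kJ/mol.
Low-spin: t₂g⁶ eg⁰, orbital CFSE = -2.4Δₒ = -895 kJ/mol; plus 2 excess pairs × P = +666 kJ/mol; total -229 kJ/mol.
The difference is -229 − (-149) = -80 kJ/mol, so low-spin lies lower.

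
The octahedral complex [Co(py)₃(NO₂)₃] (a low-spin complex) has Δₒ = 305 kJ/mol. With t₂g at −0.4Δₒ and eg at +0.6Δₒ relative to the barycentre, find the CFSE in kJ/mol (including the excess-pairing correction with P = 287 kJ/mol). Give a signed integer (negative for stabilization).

Ligand charges: 3×(+0) from py and 3×(-1) from NO₂⁻ sum to -3; with overall charge +0, Co is +3.
Group 9 minus oxidation state +3 gives a d⁶ configuration for Co³⁺.
Configuration: t₂g⁶ eg⁰.
Orbital CFSE = 6(-0.4) + 0(0.6) = -2.4Δₒ = -2.4 × 305 = -732 kJ/mol.
Relative to high-spin t₂g⁴ eg² (1 paired), the low-spin configuration has 2 additional pairs, contributing +2 × 287 = +574 kJ/mol.
Combining: -732 + 574 = -158 kJ/mol.

-158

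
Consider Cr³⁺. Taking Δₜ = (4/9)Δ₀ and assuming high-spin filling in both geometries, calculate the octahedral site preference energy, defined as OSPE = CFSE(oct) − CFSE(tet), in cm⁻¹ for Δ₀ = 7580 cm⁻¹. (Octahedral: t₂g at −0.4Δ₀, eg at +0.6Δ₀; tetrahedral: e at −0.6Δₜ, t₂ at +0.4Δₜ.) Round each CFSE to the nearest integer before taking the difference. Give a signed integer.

Cr sits in group 6; removing 3 electrons leaves Cr³⁺ with 6 − 3 = 3 d electrons.
In an octahedral site d³ (HS) is t₂g³ eg⁰, giving CFSE(oct) = -1.2Δ₀ = -9096 cm⁻¹.
In a tetrahedral site the filling is e² t₂¹: CFSE(tet) = -0.8Δₜ = -0.8 × (4/9)(7580) = -2695 cm⁻¹.
Subtracting, OSPE = -9096 − (-2695) = -6401 cm⁻¹.

-6401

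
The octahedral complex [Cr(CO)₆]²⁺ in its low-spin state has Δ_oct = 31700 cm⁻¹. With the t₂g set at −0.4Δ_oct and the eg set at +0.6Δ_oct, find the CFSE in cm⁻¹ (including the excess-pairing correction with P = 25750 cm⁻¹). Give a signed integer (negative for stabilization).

-24970

CO is neutral, so the +2 overall charge sits on Cr: oxidation state +2.
Cr²⁺: group 6, so d-count = 6 − 2 = 4.
The d⁴ electrons fill as t₂g⁴ eg⁰.
The orbital stabilization is -1.6Δ_oct = -1.6 × 31700 = -50720 cm⁻¹.
High-spin d⁴ would be t₂g³ eg¹ with 0 pairs; low-spin has 1, so 1 excess pair costs +1P = +25750 cm⁻¹.
Overall CFSE = -50720 + 25750 = -24970 cm⁻¹.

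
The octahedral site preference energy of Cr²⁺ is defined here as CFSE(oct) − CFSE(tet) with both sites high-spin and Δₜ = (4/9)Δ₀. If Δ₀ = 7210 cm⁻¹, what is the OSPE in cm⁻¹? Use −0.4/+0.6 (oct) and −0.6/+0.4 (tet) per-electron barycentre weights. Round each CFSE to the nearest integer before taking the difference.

-3044

Cr²⁺: group 6, so d-count = 6 − 2 = 4.
Octahedral high-spin t₂g³ eg¹: CFSE = -0.6 × 7210 = -4326 cm⁻¹.
Tetrahedral: e² t₂², CFSE = 2(−0.6) + 2(+0.4) = -0.4Δₜ = -0.4 × (4/9) × 7210 = -1282 cm⁻¹.
Subtracting, OSPE = -4326 − (-1282) = -3044 cm⁻¹.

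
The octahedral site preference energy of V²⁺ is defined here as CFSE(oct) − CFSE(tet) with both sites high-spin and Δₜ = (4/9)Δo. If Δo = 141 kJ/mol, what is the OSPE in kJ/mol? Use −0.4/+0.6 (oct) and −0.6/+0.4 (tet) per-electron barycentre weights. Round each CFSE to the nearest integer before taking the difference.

V is in group 5, so V²⁺ is d³ (5 − 2 = 3).
In an octahedral site d³ (HS) is t₂g³ eg⁰, giving CFSE(oct) = -1.2Δo = -169 kJ/mol.
Tetrahedral: e² t₂¹, CFSE = 2(−0.6) + 1(+0.4) = -0.8Δₜ = -0.8 × (4/9) × 141 = -50 kJ/mol.
Subtracting, OSPE = -169 − (-50) = -119 kJ/mol.

-119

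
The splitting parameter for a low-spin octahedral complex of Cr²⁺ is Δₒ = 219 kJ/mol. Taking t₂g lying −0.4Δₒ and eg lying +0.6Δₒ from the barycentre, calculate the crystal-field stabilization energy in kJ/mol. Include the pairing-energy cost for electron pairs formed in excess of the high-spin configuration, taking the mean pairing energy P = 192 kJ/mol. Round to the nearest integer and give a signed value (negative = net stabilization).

-158

Group 6 minus oxidation state +2 gives a d⁴ configuration for Cr²⁺.
The d⁴ electrons fill as t₂g⁴ eg⁰.
The orbital stabilization is -1.6Δₒ = -1.6 × 219 = -350 kJ/mol.
High-spin d⁴ would be t₂g³ eg¹ with 0 pairs; low-spin has 1, so 1 excess pair costs +1P = +192 kJ/mol.
Combining: -350 + 192 = -158 kJ/mol.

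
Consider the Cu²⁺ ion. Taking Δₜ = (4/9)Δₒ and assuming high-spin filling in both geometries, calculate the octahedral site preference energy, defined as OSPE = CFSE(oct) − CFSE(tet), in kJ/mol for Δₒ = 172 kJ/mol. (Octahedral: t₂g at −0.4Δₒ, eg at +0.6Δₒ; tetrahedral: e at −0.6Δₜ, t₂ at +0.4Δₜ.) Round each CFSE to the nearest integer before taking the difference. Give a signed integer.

Group 11 minus oxidation state +2 gives a d⁹ configuration for Cu²⁺.
In an octahedral site d⁹ (HS) is t₂g⁶ eg³, giving CFSE(oct) = -0.6Δₒ = -103 kJ/mol.
In a tetrahedral site the filling is e⁴ t₂⁵: CFSE(tet) = -0.4Δₜ = -0.4 × (4/9)(172) = -31 kJ/mol.
OSPE = CFSE(oct) − CFSE(tet) = -103 − (-31) = -72 kJ/mol.

-72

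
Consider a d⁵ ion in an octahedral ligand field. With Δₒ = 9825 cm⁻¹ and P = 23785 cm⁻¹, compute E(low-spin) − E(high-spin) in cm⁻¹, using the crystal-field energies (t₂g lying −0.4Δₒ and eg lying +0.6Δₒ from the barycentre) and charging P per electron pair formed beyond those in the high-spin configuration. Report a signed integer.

27920

In the high-spin limit (t₂g³ eg²) the orbital term is 0.0Δₒ = 0 cm⁻¹, with no excess pairing.
Low-spin: t₂g⁵ eg⁰, orbital CFSE = -2.0Δₒ = -19650 cm⁻¹; plus 2 excess pairs × P = +47570 cm⁻¹; total 27920 cm⁻¹.
E(LS) − E(HS) = 27920 − (0) = 27920 cm⁻¹.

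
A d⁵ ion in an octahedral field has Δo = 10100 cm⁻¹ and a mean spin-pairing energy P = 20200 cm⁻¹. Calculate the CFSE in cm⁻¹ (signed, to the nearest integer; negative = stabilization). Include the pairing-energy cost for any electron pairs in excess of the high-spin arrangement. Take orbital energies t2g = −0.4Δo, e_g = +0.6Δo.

Δo < P, so pairing is avoided: the ground state is high-spin.
That gives t2g^3 e_g^2.
Orbital CFSE = 0.0Δo = 0.0 × 10100 = 0 cm⁻¹.
High-spin has no excess pairs, so no pairing correction applies.

0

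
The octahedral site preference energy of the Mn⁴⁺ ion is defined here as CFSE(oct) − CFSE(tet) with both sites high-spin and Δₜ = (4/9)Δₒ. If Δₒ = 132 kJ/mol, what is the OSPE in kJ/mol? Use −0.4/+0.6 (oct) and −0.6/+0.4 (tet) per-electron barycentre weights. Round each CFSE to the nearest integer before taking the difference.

-111

Mn⁴⁺: group 7, so d-count = 7 − 4 = 3.
In an octahedral site d³ (HS) is t₂g³ eg⁰, giving CFSE(oct) = -1.2Δₒ = -158 kJ/mol.
Tetrahedral e² t₂¹ gives -0.8Δₜ = -0.8 × (4/9) × 132 = -47 kJ/mol.
OSPE = CFSE(oct) − CFSE(tet) = -158 − (-47) = -111 kJ/mol.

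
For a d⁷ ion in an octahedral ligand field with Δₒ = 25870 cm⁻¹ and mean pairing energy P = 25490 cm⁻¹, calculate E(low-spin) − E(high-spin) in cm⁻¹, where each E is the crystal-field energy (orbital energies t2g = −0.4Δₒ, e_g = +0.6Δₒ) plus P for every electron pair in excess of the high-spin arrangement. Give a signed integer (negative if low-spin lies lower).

-380

In the high-spin limit (t2g^5 e_g^2) the orbital term is -0.8Δₒ = -20696 cm⁻¹, with no excess pairing.
Low-spin: t2g^6 e_g^1, orbital CFSE = -1.8Δₒ = -46566 cm⁻¹; plus 1 excess pair × P = +25490 cm⁻¹; total -21076 cm⁻¹.
Thus E(LS) − E(HS) = -380 cm⁻¹.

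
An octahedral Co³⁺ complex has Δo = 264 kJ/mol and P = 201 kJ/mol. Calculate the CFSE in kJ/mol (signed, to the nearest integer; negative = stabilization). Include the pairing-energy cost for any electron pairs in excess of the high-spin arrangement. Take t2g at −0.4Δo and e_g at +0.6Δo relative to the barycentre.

Co is in group 9, so Co³⁺ is d⁶ (9 − 3 = 6).
Δo > P, so pairing is preferred: the ground state is low-spin.
Configuration: t2g^6 e_g^0.
Orbital CFSE = -2.4Δo = -2.4 × 264 = -634 kJ/mol.
Excess pairs vs high-spin: 3 − 1 = 2; pairing cost = +402 kJ/mol.
Net CFSE = -634 + 402 = -232 kJ/mol.

-232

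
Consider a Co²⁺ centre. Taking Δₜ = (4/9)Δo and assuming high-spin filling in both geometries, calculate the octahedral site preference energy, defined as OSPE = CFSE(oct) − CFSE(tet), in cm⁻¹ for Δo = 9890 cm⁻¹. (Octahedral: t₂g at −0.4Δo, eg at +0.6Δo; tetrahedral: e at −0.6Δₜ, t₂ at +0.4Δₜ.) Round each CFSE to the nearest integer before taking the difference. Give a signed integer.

-2637

Group 9 minus oxidation state +2 gives a d⁷ configuration for Co²⁺.
In an octahedral site d⁷ (HS) is t2g^5 e_g^2, giving CFSE(oct) = -0.8Δo = -7912 cm⁻¹.
In a tetrahedral site the filling is e^4 t2^3: CFSE(tet) = -1.2Δₜ = -1.2 × (4/9)(9890) = -5275 cm⁻¹.
OSPE = CFSE(oct) − CFSE(tet) = -7912 − (-5275) = -2637 cm⁻¹.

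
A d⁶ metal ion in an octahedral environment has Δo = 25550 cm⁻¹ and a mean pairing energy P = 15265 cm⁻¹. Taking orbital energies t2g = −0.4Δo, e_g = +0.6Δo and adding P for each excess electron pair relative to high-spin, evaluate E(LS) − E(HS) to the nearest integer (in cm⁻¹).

-20570

In the high-spin limit (t2g^4 e_g^2) the orbital term is -0.4Δo = -10220 cm⁻¹, with no excess pairing.
For low-spin the configuration is t2g^6 e_g^0: orbital energy -2.4 × 25550 = -61320 cm⁻¹, and 2 additional pairs relative to high-spin add 30530 cm⁻¹, giving -30790 cm⁻¹.
E(LS) − E(HS) = -30790 − (-10220) = -20570 cm⁻¹.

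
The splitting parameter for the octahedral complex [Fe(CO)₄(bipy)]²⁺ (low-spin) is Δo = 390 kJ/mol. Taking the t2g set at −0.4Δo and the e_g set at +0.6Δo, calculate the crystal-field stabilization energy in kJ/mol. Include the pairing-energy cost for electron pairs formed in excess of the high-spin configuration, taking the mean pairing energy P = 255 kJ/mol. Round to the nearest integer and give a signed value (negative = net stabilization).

-426

Ligand charges: 4×(+0) from CO and 1×(+0) from bipy sum to +0; with overall charge +2, Fe is +2.
Group 8 minus oxidation state +2 gives a d⁶ configuration for Fe²⁺.
Electron filling gives t2g^6 e_g^0.
Orbital CFSE = 6(-0.4) + 0(0.6) = -2.4Δo = -2.4 × 390 = -936 kJ/mol.
High-spin d⁶ would be t2g^4 e_g^2 with 1 pair; low-spin has 3, so 2 excess pairs cost +2P = +510 kJ/mol.
Net CFSE = -936 + 510 = -426 kJ/mol.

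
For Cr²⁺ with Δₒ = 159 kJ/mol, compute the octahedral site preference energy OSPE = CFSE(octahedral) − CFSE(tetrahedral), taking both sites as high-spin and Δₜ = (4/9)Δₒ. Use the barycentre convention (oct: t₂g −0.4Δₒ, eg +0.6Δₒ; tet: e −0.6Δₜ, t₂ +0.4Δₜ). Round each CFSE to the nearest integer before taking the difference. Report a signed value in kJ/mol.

Cr is in group 6, so Cr²⁺ is d⁴ (6 − 2 = 4).
Octahedral (high-spin): t₂g³ eg¹, CFSE = 3(−0.4) + 1(+0.6) = -0.6Δₒ = -0.6 × 159 = -95 kJ/mol.
In a tetrahedral site the filling is e² t₂²: CFSE(tet) = -0.4Δₜ = -0.4 × (4/9)(159) = -28 kJ/mol.
Subtracting, OSPE = -95 − (-28) = -67 kJ/mol.

-67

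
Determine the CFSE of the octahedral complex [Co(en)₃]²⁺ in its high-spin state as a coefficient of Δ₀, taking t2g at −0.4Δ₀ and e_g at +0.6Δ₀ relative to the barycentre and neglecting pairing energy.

en is neutral, so the +2 overall charge sits on Co: oxidation state +2.
Co sits in group 9; removing 2 electrons leaves Co²⁺ with 9 − 2 = 7 d electrons.
Configuration: t2g^5 e_g^2.
CFSE = 5(-0.4Δ₀) + 2(0.6Δ₀) = -2.0Δ₀ + 1.2Δ₀ = -0.8Δ₀.

-0.8 Δ₀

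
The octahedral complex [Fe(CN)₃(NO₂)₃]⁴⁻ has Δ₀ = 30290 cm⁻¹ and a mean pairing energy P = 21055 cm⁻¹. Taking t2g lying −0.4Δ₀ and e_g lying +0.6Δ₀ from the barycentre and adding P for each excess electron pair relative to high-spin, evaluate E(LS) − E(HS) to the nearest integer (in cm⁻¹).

-18470

Ligand charges: 3×(-1) from CN⁻ and 3×(-1) from NO₂⁻ sum to -6; with overall charge -4, Fe is +2.
Fe sits in group 8; removing 2 electrons leaves Fe²⁺ with 8 − 2 = 6 d electrons.
High-spin: t2g^4 e_g^2, CFSE = -0.4Δ₀ = -12116 cm⁻¹.
Low-spin t2g^6 e_g^0 gives -2.4Δ₀ = -72696 cm⁻¹, but forming 2 extra pairs costs 2P = 42110 cm⁻¹, so E(LS) = -72696 + 42110 = -30586 cm⁻¹.
The difference is -30586 − (-12116) = -18470 cm⁻¹, so low-spin lies lower.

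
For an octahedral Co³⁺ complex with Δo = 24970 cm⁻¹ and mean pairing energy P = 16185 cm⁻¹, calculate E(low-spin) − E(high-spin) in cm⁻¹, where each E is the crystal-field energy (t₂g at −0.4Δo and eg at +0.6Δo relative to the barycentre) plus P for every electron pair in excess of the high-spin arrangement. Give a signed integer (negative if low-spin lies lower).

-17570

Group 9 minus oxidation state +3 gives a d⁶ configuration for Co³⁺.
High-spin d⁶ fills as t₂g⁴ eg² with CFSE 4(−0.4) + 2(+0.6) = -0.4Δo = -9988 cm⁻¹.
Low-spin t₂g⁶ eg⁰ gives -2.4Δo = -59928 cm⁻¹, but forming 2 extra pairs costs 2P = 32370 cm⁻¹, so E(LS) = -59928 + 32370 = -27558 cm⁻¹.
The difference is -27558 − (-9988) = -17570 cm⁻¹, so low-spin lies lower.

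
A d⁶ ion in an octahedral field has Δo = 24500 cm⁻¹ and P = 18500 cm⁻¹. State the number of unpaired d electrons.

0

Since Δo = 24500 cm⁻¹ > P = 18500 cm⁻¹, the complex adopts the low-spin configuration.
Configuration: t₂g⁶ eg⁰.
Unpaired electrons: 0.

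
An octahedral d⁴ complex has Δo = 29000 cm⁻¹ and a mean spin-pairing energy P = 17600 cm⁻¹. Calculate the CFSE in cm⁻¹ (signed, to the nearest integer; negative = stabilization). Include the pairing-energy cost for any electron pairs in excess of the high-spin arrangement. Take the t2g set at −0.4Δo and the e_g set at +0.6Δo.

-28800

Since Δo = 29000 cm⁻¹ > P = 17600 cm⁻¹, the complex adopts the low-spin configuration.
Filling d⁴ accordingly: t2g^4 e_g^0.
Orbital CFSE = -1.6Δo = -1.6 × 29000 = -46400 cm⁻¹.
Excess pairs vs high-spin: 1 − 0 = 1; pairing cost = +17600 cm⁻¹.
Net CFSE = -46400 + 17600 = -28800 cm⁻¹.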